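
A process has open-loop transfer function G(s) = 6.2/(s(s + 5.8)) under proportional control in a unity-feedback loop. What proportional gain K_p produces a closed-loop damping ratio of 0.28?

K_p = 17.3

Closed-loop characteristic equation: s² + 5.8s + K_p·6.2 = 0.
So ω_n = √(6.2K_p) and 2ζω_n = 5.8, giving ζ = 5.8/(2√(6.2K_p)).
Setting ζ = 0.28: √(6.2K_p) = 5.8/(2·0.28) = 10.36, so K_p = 107.3/6.2 = 17.3.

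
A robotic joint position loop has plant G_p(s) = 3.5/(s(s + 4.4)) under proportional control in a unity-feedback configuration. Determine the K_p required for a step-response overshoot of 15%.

K_p = 5.18

From %OS = 100·exp(−πζ/√(1−ζ²)) = 15%, ζ = −ln(0.15)/√(π²+ln²(0.15)) = 0.5169.
Characteristic equation s² + 4.4s + 3.5K_p = 0 gives ζ = 4.4/(2√(3.5K_p)).
Setting ζ = 0.5169: √(3.5K_p) = 4.4/(2·0.5169) = 4.256, so K_p = 18.11/3.5 = 5.18.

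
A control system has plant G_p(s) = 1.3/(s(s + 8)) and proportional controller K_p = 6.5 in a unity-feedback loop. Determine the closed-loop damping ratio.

1 + K_p·G_p(s) = 0 gives s² + 8s + 8.45 = 0.
So ω_n² = 8.45 ⇒ ω_n = 2.907 rad/s, and ζ = 8/(2ω_n) = 1.38.

ζ = 1.38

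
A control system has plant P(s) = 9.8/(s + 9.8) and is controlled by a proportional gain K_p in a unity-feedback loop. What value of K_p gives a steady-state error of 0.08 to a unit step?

For a type-0 loop with proportional control, e_ss = 1/(1 + K_p·P(0)).
P(0) = 1. Require 1/(1 + K_p·1) = 0.08, so 1 + 1·K_p = 12.5.
K_p = (12.5 − 1)/1 = 11.5.

K_p = 11.5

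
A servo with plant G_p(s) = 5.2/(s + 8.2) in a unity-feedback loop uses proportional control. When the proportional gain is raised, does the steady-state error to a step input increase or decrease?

decrease

The position error constant K_pos = K_p·G_p(0) grows with K_p, and e_ss = 1/(1+K_pos) falls.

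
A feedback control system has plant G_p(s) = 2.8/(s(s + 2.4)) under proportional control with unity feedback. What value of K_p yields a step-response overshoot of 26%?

From %OS = 100·exp(−πζ/√(1−ζ²)) = 26%, ζ = −ln(0.26)/√(π²+ln²(0.26)) = 0.3941.
Characteristic equation s² + 2.4s + 2.8K_p = 0 gives ζ = 2.4/(2√(2.8K_p)).
Setting ζ = 0.3941: √(2.8K_p) = 2.4/(2·0.3941) = 3.045, so K_p = 9.272/2.8 = 3.31.

K_p = 3.31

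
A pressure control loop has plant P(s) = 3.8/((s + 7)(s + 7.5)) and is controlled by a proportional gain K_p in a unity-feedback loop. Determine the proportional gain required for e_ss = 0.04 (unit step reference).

K_p = 332

For a type-0 loop with proportional control, e_ss = 1/(1 + K_p·P(0)).
P(0) = 0.07238. Require 1/(1 + K_p·0.07238) = 0.04, so 1 + 0.07238·K_p = 25.
K_p = (25 − 1)/0.07238 = 332.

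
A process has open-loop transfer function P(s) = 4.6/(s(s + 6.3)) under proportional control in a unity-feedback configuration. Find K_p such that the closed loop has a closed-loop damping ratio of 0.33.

Closed-loop characteristic equation: s² + 6.3s + K_p·4.6 = 0.
So ω_n = √(4.6K_p) and 2ζω_n = 6.3, giving ζ = 6.3/(2√(4.6K_p)).
Setting ζ = 0.33: √(4.6K_p) = 6.3/(2·0.33) = 9.545, so K_p = 91.12/4.6 = 19.8.

K_p = 19.8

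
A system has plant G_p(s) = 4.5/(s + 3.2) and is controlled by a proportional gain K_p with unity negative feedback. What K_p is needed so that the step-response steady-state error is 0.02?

For a type-0 loop with proportional control, e_ss = 1/(1 + K_p·G_p(0)).
G_p(0) = 1.406. Require 1/(1 + K_p·1.406) = 0.02, so 1 + 1.406·K_p = 50.
K_p = (50 − 1)/1.406 = 34.8.

K_p = 34.8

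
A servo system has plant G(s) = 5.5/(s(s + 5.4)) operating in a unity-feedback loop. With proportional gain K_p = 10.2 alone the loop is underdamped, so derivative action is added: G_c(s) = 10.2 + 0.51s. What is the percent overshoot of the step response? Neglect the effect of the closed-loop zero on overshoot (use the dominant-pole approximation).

12.8%

Forward path: (10.2 + 0.51s)·5.5/(s(s+5.4)). The closed-loop characteristic equation is s² + (5.4 + 5.5·0.51)s + 5.5·10.2 = 0.
That is s² + 8.205s + 56.1 = 0, so ω_n = 7.49 rad/s and ζ = 8.205/(2·7.49) = 0.5477.
%OS = 100·exp(−πζ/√(1−ζ²)) = 12.8%.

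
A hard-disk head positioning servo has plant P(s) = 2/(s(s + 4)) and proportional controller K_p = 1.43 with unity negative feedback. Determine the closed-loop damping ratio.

The closed-loop denominator is s(s+4) + 1.43·2 = s² + 4s + 2.86.
So ω_n² = 2.86 ⇒ ω_n = 1.691 rad/s, and ζ = 4/(2ω_n) = 1.18.

ζ = 1.18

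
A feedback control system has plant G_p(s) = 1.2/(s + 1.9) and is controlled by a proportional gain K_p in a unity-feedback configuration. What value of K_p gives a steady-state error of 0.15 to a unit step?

Steady-state error for a unit step on this type-0 loop is 1/(1 + K_p·G_p(0)).
G_p(0) = 0.6316. Require 1/(1 + K_p·0.6316) = 0.15, so 1 + 0.6316·K_p = 6.667.
K_p = (6.667 − 1)/0.6316 = 8.97.

K_p = 8.97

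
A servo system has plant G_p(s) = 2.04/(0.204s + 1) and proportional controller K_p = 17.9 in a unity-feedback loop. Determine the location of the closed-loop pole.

s = -183.9

Closed loop: T(s) = K_p·G_p/(1+K_p·G_p) = 36.52/(0.204s + 1 + 36.52), with pole at s = −(1 + 36.52)/0.204 = −183.9.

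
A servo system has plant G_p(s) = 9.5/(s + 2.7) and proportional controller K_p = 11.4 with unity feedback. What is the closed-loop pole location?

s = -111

Closed-loop transfer function: T(s) = K_p·G_p(s)/(1 + K_p·G_p(s)) = 108.3/(s + 2.7 + 108.3) = 108.3/(s + 111).
The closed-loop pole is at s = −111.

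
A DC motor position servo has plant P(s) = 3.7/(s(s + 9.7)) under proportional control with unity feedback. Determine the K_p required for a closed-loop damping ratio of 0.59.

Closed-loop characteristic equation: s² + 9.7s + K_p·3.7 = 0.
So ω_n = √(3.7K_p) and 2ζω_n = 9.7, giving ζ = 9.7/(2√(3.7K_p)).
Setting ζ = 0.59: √(3.7K_p) = 9.7/(2·0.59) = 8.22, so K_p = 67.57/3.7 = 18.3.

K_p = 18.3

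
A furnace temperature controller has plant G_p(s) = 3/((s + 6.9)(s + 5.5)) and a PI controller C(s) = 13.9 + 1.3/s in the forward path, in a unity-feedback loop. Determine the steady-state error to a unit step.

The open loop C(s)G_p(s) has a pole at the origin (type 1), so the static position error constant is infinite and e_ss = 1/(1+∞) = 0.

0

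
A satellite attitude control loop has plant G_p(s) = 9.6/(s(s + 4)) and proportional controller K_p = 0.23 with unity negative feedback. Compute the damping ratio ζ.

The closed-loop denominator is s(s+4) + 0.23·9.6 = s² + 4s + 2.208.
So ω_n² = 2.208 ⇒ ω_n = 1.486 rad/s, and ζ = 4/(2ω_n) = 1.35.

ζ = 1.35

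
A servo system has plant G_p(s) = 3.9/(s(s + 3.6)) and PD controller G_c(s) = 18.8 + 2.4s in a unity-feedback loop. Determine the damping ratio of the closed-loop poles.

Forward path: (18.8 + 2.4s)·3.9/(s(s+3.6)). The closed-loop characteristic equation is s² + (3.6 + 3.9·2.4)s + 3.9·18.8 = 0.
That is s² + 12.96s + 73.32 = 0, so ω_n = 8.563 rad/s and ζ = 12.96/(2·8.563) = 0.7568.

ζ = 0.757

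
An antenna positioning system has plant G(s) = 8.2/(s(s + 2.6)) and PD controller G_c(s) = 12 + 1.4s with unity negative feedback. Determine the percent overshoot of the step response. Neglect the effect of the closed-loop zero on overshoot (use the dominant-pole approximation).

4.22%

Forward path: (12 + 1.4s)·8.2/(s(s+2.6)). The closed-loop characteristic equation is s² + (2.6 + 8.2·1.4)s + 8.2·12 = 0.
That is s² + 14.08s + 98.4 = 0, so ω_n = 9.92 rad/s and ζ = 14.08/(2·9.92) = 0.7097.
%OS = 100·exp(−πζ/√(1−ζ²)) = 4.22%.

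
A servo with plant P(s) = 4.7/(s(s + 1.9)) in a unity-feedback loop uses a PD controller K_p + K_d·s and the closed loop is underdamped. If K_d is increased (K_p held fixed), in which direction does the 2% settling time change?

decrease

Characteristic equation s² + (1.9 + 4.7K_d)s + 4.7K_p = 0: raising K_d increases ζω_n = (1.9+4.7K_d)/2 while the loop stays underdamped, so T_s ≈ 4/(ζω_n) decreases.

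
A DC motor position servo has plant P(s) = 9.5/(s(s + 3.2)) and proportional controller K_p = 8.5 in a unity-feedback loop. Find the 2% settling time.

The closed-loop denominator s² + 3.2s + 80.75 gives ω_n = √80.75 = 8.986 and ζ = 3.2/(2ω_n) = 0.1781.
2% settling time T_s ≈ 4/(ζω_n) = 4/1.6 = 2.5 s.

T_s ≈ 2.5 s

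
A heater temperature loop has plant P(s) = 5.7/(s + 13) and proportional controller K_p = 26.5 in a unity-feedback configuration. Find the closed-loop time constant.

Closed-loop transfer function: T(s) = K_p·P(s)/(1 + K_p·P(s)) = 151.1/(s + 13 + 151.1) = 151.1/(s + 164.1).
Time constant τ = 1/164.1 = 0.0061 s.

τ = 0.0061 s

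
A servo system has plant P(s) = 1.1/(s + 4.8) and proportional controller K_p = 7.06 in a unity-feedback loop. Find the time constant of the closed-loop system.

τ = 0.0796 s

Closed-loop transfer function: T(s) = K_p·P(s)/(1 + K_p·P(s)) = 7.766/(s + 4.8 + 7.766) = 7.766/(s + 12.57).
Time constant τ = 1/12.57 = 0.0796 s.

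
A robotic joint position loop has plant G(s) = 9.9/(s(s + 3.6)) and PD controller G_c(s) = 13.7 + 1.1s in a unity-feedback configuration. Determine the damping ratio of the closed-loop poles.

ζ = 0.622

Forward path: (13.7 + 1.1s)·9.9/(s(s+3.6)). The closed-loop characteristic equation is s² + (3.6 + 9.9·1.1)s + 9.9·13.7 = 0.
That is s² + 14.49s + 135.6 = 0, so ω_n = 11.65 rad/s and ζ = 14.49/(2·11.65) = 0.6221.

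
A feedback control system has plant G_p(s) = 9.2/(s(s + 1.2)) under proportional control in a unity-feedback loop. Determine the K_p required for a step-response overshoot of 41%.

K_p = 0.525

From %OS = 100·exp(−πζ/√(1−ζ²)) = 41%, ζ = −ln(0.41)/√(π²+ln²(0.41)) = 0.273.
Characteristic equation s² + 1.2s + 9.2K_p = 0 gives ζ = 1.2/(2√(9.2K_p)).
Setting ζ = 0.273: √(9.2K_p) = 1.2/(2·0.273) = 2.198, so K_p = 4.83/9.2 = 0.525.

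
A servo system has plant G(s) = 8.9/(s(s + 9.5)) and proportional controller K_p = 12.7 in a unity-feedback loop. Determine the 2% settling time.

From 1 + K_pG(s) = 0: s² + 9.5s + 113 = 0 ⇒ ω_n = 10.63, ζ = 0.4468.
2% settling time T_s ≈ 4/(ζω_n) = 4/4.75 = 0.842 s.

T_s ≈ 0.842 s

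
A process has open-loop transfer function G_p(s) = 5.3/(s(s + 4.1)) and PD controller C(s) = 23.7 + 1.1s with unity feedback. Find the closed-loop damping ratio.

ζ = 0.443

Forward path: (23.7 + 1.1s)·5.3/(s(s+4.1)). The closed-loop characteristic equation is s² + (4.1 + 5.3·1.1)s + 5.3·23.7 = 0.
That is s² + 9.93s + 125.6 = 0, so ω_n = 11.21 rad/s and ζ = 9.93/(2·11.21) = 0.443.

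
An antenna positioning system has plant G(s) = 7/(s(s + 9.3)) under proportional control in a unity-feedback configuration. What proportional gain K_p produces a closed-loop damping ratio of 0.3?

Closed-loop characteristic equation: s² + 9.3s + K_p·7 = 0.
So ω_n = √(7K_p) and 2ζω_n = 9.3, giving ζ = 9.3/(2√(7K_p)).
Setting ζ = 0.3: √(7K_p) = 9.3/(2·0.3) = 15.5, so K_p = 240.3/7 = 34.3.

K_p = 34.3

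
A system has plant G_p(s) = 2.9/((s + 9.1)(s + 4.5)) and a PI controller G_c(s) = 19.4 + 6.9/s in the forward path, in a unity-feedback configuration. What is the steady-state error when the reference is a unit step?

The open loop G_c(s)G_p(s) has a pole at the origin (type 1), so the static position error constant is infinite and e_ss = 1/(1+∞) = 0.

0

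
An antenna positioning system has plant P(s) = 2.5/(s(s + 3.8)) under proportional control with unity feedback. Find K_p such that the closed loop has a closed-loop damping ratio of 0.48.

Closed-loop characteristic equation: s² + 3.8s + K_p·2.5 = 0.
So ω_n = √(2.5K_p) and 2ζω_n = 3.8, giving ζ = 3.8/(2√(2.5K_p)).
Setting ζ = 0.48: √(2.5K_p) = 3.8/(2·0.48) = 3.958, so K_p = 15.67/2.5 = 6.27.

K_p = 6.27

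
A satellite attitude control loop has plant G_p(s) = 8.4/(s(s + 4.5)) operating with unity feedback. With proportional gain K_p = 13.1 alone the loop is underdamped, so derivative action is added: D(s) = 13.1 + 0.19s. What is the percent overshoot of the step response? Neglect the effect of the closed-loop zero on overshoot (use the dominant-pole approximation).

38.5%

Forward path: (13.1 + 0.19s)·8.4/(s(s+4.5)). The closed-loop characteristic equation is s² + (4.5 + 8.4·0.19)s + 8.4·13.1 = 0.
That is s² + 6.096s + 110 = 0, so ω_n = 10.49 rad/s and ζ = 6.096/(2·10.49) = 0.2906.
%OS = 100·exp(−πζ/√(1−ζ²)) = 38.5%.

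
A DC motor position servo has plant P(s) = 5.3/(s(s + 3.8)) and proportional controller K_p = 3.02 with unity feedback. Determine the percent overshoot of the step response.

18.4%

Closed-loop characteristic equation: s² + 3.8s + 16.01 = 0, so ω_n = 4.001 rad/s and ζ = 3.8/(2·4.001) = 0.4749.
%OS = 100·exp(−πζ/√(1−ζ²)) = 100·exp(−π·0.4749/√0.7745) = 18.4%.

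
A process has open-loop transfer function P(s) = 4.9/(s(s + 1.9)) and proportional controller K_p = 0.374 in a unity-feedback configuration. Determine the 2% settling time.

Closed-loop characteristic equation: s² + 1.9s + 1.833 = 0, so ω_n = 1.354 rad/s and ζ = 1.9/(2·1.354) = 0.7018.
2% settling time T_s ≈ 4/(ζω_n) = 4/0.95 = 4.21 s.

T_s ≈ 4.21 s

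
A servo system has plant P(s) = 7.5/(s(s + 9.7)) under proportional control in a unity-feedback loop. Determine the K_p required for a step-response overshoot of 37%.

From %OS = 100·exp(−πζ/√(1−ζ²)) = 37%, ζ = −ln(0.37)/√(π²+ln²(0.37)) = 0.3017.
Characteristic equation s² + 9.7s + 7.5K_p = 0 gives ζ = 9.7/(2√(7.5K_p)).
Setting ζ = 0.3017: √(7.5K_p) = 9.7/(2·0.3017) = 16.07, so K_p = 258.4/7.5 = 34.4.

K_p = 34.4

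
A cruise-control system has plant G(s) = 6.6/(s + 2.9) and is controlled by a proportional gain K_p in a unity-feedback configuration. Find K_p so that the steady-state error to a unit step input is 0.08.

Steady-state error for a unit step on this type-0 loop is 1/(1 + K_p·G(0)).
G(0) = 2.276. Require 1/(1 + K_p·2.276) = 0.08, so 1 + 2.276·K_p = 12.5.
K_p = (12.5 − 1)/2.276 = 5.05.

K_p = 5.05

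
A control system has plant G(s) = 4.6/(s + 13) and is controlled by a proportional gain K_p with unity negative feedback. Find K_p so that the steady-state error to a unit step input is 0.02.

K_p = 138

Steady-state error for a unit step on this type-0 loop is 1/(1 + K_p·G(0)).
G(0) = 0.3538. Require 1/(1 + K_p·0.3538) = 0.02, so 1 + 0.3538·K_p = 50.
K_p = (50 − 1)/0.3538 = 138.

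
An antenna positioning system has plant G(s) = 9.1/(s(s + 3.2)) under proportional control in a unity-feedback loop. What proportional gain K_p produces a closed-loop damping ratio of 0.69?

K_p = 0.591

Closed-loop characteristic equation: s² + 3.2s + K_p·9.1 = 0.
So ω_n = √(9.1K_p) and 2ζω_n = 3.2, giving ζ = 3.2/(2√(9.1K_p)).
Setting ζ = 0.69: √(9.1K_p) = 3.2/(2·0.69) = 2.319, so K_p = 5.377/9.1 = 0.591.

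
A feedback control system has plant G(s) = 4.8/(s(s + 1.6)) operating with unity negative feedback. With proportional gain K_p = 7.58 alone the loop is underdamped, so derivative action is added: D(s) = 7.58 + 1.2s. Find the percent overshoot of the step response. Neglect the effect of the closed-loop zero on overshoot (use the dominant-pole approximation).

Forward path: (7.58 + 1.2s)·4.8/(s(s+1.6)). The closed-loop characteristic equation is s² + (1.6 + 4.8·1.2)s + 4.8·7.58 = 0.
That is s² + 7.36s + 36.38 = 0, so ω_n = 6.032 rad/s and ζ = 7.36/(2·6.032) = 0.6101.
%OS = 100·exp(−πζ/√(1−ζ²)) = 8.9%.

8.9%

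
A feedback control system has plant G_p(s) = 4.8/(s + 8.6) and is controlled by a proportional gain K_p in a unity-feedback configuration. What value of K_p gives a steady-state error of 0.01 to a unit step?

K_p = 177

For a type-0 loop with proportional control, e_ss = 1/(1 + K_p·G_p(0)).
G_p(0) = 0.5581. Require 1/(1 + K_p·0.5581) = 0.01, so 1 + 0.5581·K_p = 100.
K_p = (100 − 1)/0.5581 = 177.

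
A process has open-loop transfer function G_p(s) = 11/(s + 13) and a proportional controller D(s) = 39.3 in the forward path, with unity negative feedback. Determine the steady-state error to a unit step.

The loop is type 0. Static position error constant K_pos = D(0)·G_p(0) = 39.3·0.8462 = 33.25.
Steady-state error to a unit step: e_ss = 1/(1+K_pos) = 1/34.25 = 0.0292.

0.0292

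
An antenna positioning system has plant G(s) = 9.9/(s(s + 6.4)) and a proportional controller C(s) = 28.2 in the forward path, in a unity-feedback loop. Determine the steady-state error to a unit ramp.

The loop has one pole at the origin (type 1). Velocity error constant K_v = lim_{s→0} s·C(s)G(s) = 28.2·9.9/6.4 = 43.62.
Steady-state error to a unit ramp: e_ss = 1/K_v = 0.0229.

0.0229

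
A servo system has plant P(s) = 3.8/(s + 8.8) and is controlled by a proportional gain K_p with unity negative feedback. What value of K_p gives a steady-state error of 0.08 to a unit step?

K_p = 26.6

The loop is type 0, so e_ss(step) = 1/(1 + K_pos) with K_pos = K_p·P(0).
P(0) = 0.4318. Require 1/(1 + K_p·0.4318) = 0.08, so 1 + 0.4318·K_p = 12.5.
K_p = (12.5 − 1)/0.4318 = 26.6.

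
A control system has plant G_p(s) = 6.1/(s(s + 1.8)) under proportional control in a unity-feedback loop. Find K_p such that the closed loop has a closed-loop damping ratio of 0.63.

K_p = 0.335

Closed-loop characteristic equation: s² + 1.8s + K_p·6.1 = 0.
So ω_n = √(6.1K_p) and 2ζω_n = 1.8, giving ζ = 1.8/(2√(6.1K_p)).
Setting ζ = 0.63: √(6.1K_p) = 1.8/(2·0.63) = 1.429, so K_p = 2.041/6.1 = 0.335.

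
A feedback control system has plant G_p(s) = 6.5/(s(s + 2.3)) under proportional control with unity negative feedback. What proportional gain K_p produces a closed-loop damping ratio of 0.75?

K_p = 0.362

Closed-loop characteristic equation: s² + 2.3s + K_p·6.5 = 0.
So ω_n = √(6.5K_p) and 2ζω_n = 2.3, giving ζ = 2.3/(2√(6.5K_p)).
Setting ζ = 0.75: √(6.5K_p) = 2.3/(2·0.75) = 1.533, so K_p = 2.351/6.5 = 0.362.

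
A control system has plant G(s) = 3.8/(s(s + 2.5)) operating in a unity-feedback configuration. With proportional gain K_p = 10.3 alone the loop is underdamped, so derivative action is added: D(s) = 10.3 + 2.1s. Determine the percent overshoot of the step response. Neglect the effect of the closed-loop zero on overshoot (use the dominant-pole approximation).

Forward path: (10.3 + 2.1s)·3.8/(s(s+2.5)). The closed-loop characteristic equation is s² + (2.5 + 3.8·2.1)s + 3.8·10.3 = 0.
That is s² + 10.48s + 39.14 = 0, so ω_n = 6.256 rad/s and ζ = 10.48/(2·6.256) = 0.8376.
%OS = 100·exp(−πζ/√(1−ζ²)) = 0.81%.

0.81%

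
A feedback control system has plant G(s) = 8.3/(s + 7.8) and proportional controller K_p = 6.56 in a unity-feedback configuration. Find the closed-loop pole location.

s = -62.25

Closed-loop transfer function: T(s) = K_p·G(s)/(1 + K_p·G(s)) = 54.45/(s + 7.8 + 54.45) = 54.45/(s + 62.25).
The closed-loop pole is at s = −62.25.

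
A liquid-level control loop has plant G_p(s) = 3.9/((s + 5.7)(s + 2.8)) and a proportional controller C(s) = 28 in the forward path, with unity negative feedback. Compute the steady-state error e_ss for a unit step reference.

0.128

The loop is type 0. Static position error constant K_pos = C(0)·G_p(0) = 28·0.2444 = 6.842.
Steady-state error to a unit step: e_ss = 1/(1+K_pos) = 1/7.842 = 0.128.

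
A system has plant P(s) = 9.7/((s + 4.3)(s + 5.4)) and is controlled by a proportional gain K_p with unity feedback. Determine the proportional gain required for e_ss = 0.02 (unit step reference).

K_p = 117

For a type-0 loop with proportional control, e_ss = 1/(1 + K_p·P(0)).
P(0) = 0.4177. Require 1/(1 + K_p·0.4177) = 0.02, so 1 + 0.4177·K_p = 50.
K_p = (50 − 1)/0.4177 = 117.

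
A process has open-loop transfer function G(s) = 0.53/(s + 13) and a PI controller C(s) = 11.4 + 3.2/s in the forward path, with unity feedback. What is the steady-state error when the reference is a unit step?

0

The open loop C(s)G(s) has a pole at the origin (type 1), so the static position error constant is infinite and e_ss = 1/(1+∞) = 0.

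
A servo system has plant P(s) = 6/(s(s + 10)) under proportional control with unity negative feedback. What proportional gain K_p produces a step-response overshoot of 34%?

From %OS = 100·exp(−πζ/√(1−ζ²)) = 34%, ζ = −ln(0.34)/√(π²+ln²(0.34)) = 0.3248.
Characteristic equation s² + 10s + 6K_p = 0 gives ζ = 10/(2√(6K_p)).
Setting ζ = 0.3248: √(6K_p) = 10/(2·0.3248) = 15.4, so K_p = 237/6 = 39.5.

K_p = 39.5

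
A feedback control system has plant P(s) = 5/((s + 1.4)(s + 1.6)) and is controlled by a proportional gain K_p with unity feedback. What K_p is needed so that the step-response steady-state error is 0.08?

The loop is type 0, so e_ss(step) = 1/(1 + K_pos) with K_pos = K_p·P(0).
P(0) = 2.232. Require 1/(1 + K_p·2.232) = 0.08, so 1 + 2.232·K_p = 12.5.
K_p = (12.5 − 1)/2.232 = 5.15.

K_p = 5.15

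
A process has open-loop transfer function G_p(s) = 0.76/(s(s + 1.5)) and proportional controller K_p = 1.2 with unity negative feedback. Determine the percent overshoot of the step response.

1.86%

The closed-loop denominator s² + 1.5s + 0.912 gives ω_n = √0.912 = 0.955 and ζ = 1.5/(2ω_n) = 0.7854.
%OS = 100·exp(−πζ/√(1−ζ²)) = 100·exp(−π·0.7854/√0.3832) = 1.86%.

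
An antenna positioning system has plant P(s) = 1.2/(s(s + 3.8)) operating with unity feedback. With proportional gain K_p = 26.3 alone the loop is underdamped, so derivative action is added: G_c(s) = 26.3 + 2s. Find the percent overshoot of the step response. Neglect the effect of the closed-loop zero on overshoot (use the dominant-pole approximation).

Forward path: (26.3 + 2s)·1.2/(s(s+3.8)). The closed-loop characteristic equation is s² + (3.8 + 1.2·2)s + 1.2·26.3 = 0.
That is s² + 6.2s + 31.56 = 0, so ω_n = 5.618 rad/s and ζ = 6.2/(2·5.618) = 0.5518.
%OS = 100·exp(−πζ/√(1−ζ²)) = 12.5%.

12.5%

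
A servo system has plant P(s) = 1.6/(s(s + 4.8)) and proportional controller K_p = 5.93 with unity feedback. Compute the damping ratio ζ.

The closed-loop denominator is s(s+4.8) + 5.93·1.6 = s² + 4.8s + 9.488.
Matching s² + 2ζω_n s + ω_n²: ω_n = √9.488 = 3.08 rad/s and 2ζω_n = 4.8, so ζ = 4.8/(2·3.08) = 0.779.

ζ = 0.779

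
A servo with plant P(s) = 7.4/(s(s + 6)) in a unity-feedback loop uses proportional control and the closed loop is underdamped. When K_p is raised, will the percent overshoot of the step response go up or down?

ζ = 6/(2√(7.4K_p)) decreases as K_p grows; lower damping means more overshoot.

increase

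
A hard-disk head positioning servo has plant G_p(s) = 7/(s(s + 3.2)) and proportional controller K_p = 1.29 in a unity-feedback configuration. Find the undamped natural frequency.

The closed-loop denominator is s(s+3.2) + 1.29·7 = s² + 3.2s + 9.03.
So ω_n² = 9.03 ⇒ ω_n = 3.005 rad/s, and ζ = 3.2/(2ω_n) = 0.532.

ω_n = 3 rad/s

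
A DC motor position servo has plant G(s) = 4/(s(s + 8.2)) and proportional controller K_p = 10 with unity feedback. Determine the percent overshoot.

Closed-loop characteristic equation: s² + 8.2s + 40 = 0, so ω_n = 6.325 rad/s and ζ = 8.2/(2·6.325) = 0.6483.
%OS = 100·exp(−πζ/√(1−ζ²)) = 100·exp(−π·0.6483/√0.5797) = 6.89%.

6.89%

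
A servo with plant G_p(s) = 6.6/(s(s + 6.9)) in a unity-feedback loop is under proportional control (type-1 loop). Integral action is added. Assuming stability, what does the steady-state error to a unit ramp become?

The integrator raises the loop to type 2, so K_v → ∞ and e_ss to a ramp is zero.

0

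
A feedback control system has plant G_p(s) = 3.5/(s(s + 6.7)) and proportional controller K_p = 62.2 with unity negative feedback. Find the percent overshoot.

48.1%

The closed-loop denominator s² + 6.7s + 217.7 gives ω_n = √217.7 = 14.75 and ζ = 6.7/(2ω_n) = 0.227.
%OS = 100·exp(−πζ/√(1−ζ²)) = 100·exp(−π·0.227/√0.9484) = 48.1%.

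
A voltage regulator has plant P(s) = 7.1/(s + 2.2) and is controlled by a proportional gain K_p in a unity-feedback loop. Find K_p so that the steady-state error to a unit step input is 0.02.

Steady-state error for a unit step on this type-0 loop is 1/(1 + K_p·P(0)).
P(0) = 3.227. Require 1/(1 + K_p·3.227) = 0.02, so 1 + 3.227·K_p = 50.
K_p = (50 − 1)/3.227 = 15.2.

K_p = 15.2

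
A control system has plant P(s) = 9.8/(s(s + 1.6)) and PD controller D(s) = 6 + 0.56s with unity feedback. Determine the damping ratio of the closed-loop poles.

Forward path: (6 + 0.56s)·9.8/(s(s+1.6)). The closed-loop characteristic equation is s² + (1.6 + 9.8·0.56)s + 9.8·6 = 0.
That is s² + 7.088s + 58.8 = 0, so ω_n = 7.668 rad/s and ζ = 7.088/(2·7.668) = 0.4622.

ζ = 0.462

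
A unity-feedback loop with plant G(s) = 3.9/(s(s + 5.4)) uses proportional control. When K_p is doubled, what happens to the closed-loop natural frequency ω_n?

ω_n = √(3.9·K_p), which grows with K_p.

increase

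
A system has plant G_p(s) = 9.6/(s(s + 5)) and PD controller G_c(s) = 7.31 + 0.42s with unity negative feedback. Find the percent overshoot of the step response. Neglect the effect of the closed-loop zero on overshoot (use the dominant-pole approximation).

Forward path: (7.31 + 0.42s)·9.6/(s(s+5)). The closed-loop characteristic equation is s² + (5 + 9.6·0.42)s + 9.6·7.31 = 0.
That is s² + 9.032s + 70.18 = 0, so ω_n = 8.377 rad/s and ζ = 9.032/(2·8.377) = 0.5391.
%OS = 100·exp(−πζ/√(1−ζ²)) = 13.4%.

13.4%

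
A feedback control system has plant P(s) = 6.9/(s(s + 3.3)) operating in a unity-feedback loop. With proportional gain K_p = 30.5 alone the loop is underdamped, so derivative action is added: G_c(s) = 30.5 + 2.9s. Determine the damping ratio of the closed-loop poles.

ζ = 0.803

Forward path: (30.5 + 2.9s)·6.9/(s(s+3.3)). The closed-loop characteristic equation is s² + (3.3 + 6.9·2.9)s + 6.9·30.5 = 0.
That is s² + 23.31s + 210.5 = 0, so ω_n = 14.51 rad/s and ζ = 23.31/(2·14.51) = 0.8034.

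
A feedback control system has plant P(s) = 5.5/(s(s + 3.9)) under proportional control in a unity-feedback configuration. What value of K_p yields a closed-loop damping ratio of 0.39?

K_p = 4.55

Closed-loop characteristic equation: s² + 3.9s + K_p·5.5 = 0.
So ω_n = √(5.5K_p) and 2ζω_n = 3.9, giving ζ = 3.9/(2√(5.5K_p)).
Setting ζ = 0.39: √(5.5K_p) = 3.9/(2·0.39) = 5, so K_p = 25/5.5 = 4.55.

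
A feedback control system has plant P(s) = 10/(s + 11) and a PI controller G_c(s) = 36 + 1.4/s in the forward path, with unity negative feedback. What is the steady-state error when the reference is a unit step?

0

The open loop G_c(s)P(s) has a pole at the origin (type 1), so the static position error constant is infinite and e_ss = 1/(1+∞) = 0.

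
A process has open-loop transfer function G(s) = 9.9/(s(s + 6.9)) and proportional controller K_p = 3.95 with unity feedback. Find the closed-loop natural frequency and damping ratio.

ω_n = 6.25 rad/s, ζ = 0.552

With unity feedback the closed-loop characteristic equation is s² + 6.9s + 3.95·9.9 = s² + 6.9s + 39.11 = 0.
Matching s² + 2ζω_n s + ω_n²: ω_n = √39.11 = 6.253 rad/s and 2ζω_n = 6.9, so ζ = 6.9/(2·6.253) = 0.552.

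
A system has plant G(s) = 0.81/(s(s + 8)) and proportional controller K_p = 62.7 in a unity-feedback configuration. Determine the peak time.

From 1 + K_pG(s) = 0: s² + 8s + 50.79 = 0 ⇒ ω_n = 7.126, ζ = 0.5613.
Damped frequency ω_d = ω_n√(1−ζ²) = 5.898 rad/s, so peak time T_p = π/ω_d = 0.533 s.

T_p = 0.533 s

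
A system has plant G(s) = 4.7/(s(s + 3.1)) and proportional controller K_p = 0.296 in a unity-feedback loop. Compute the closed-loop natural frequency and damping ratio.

ω_n = 1.18 rad/s, ζ = 1.31

The closed-loop denominator is s(s+3.1) + 0.296·4.7 = s² + 3.1s + 1.391.
Matching s² + 2ζω_n s + ω_n²: ω_n = √1.391 = 1.179 rad/s and 2ζω_n = 3.1, so ζ = 3.1/(2·1.179) = 1.31.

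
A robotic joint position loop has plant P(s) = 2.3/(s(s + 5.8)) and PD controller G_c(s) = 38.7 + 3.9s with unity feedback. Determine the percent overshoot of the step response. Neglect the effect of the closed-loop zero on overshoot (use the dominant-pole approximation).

Forward path: (38.7 + 3.9s)·2.3/(s(s+5.8)). The closed-loop characteristic equation is s² + (5.8 + 2.3·3.9)s + 2.3·38.7 = 0.
That is s² + 14.77s + 89.01 = 0, so ω_n = 9.435 rad/s and ζ = 14.77/(2·9.435) = 0.7828.
%OS = 100·exp(−πζ/√(1−ζ²)) = 1.92%.

1.92%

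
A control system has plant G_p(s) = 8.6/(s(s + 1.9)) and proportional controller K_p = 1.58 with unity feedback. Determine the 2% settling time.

T_s ≈ 4.21 s

From 1 + K_pG_p(s) = 0: s² + 1.9s + 13.59 = 0 ⇒ ω_n = 3.686, ζ = 0.2577.
2% settling time T_s ≈ 4/(ζω_n) = 4/0.95 = 4.21 s.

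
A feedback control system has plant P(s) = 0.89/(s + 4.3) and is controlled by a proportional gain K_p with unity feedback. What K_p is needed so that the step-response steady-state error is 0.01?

K_p = 478

The loop is type 0, so e_ss(step) = 1/(1 + K_pos) with K_pos = K_p·P(0).
P(0) = 0.207. Require 1/(1 + K_p·0.207) = 0.01, so 1 + 0.207·K_p = 100.
K_p = (100 − 1)/0.207 = 478.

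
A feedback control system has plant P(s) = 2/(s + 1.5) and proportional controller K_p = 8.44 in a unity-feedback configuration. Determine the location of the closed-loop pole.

Closed-loop transfer function: T(s) = K_p·P(s)/(1 + K_p·P(s)) = 16.88/(s + 1.5 + 16.88) = 16.88/(s + 18.38).
The closed-loop pole is at s = −18.38.

s = -18.38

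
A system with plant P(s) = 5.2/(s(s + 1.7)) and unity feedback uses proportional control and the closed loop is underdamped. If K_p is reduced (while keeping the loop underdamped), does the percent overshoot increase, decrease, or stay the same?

decrease

ζ = 1.7/(2√(5.2K_p)) rises as K_p falls; higher damping means less overshoot.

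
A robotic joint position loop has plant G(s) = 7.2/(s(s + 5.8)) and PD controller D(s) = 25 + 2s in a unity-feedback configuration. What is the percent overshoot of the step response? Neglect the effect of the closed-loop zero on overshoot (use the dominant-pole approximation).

2.75%

Forward path: (25 + 2s)·7.2/(s(s+5.8)). The closed-loop characteristic equation is s² + (5.8 + 7.2·2)s + 7.2·25 = 0.
That is s² + 20.2s + 180 = 0, so ω_n = 13.42 rad/s and ζ = 20.2/(2·13.42) = 0.7528.
%OS = 100·exp(−πζ/√(1−ζ²)) = 2.75%.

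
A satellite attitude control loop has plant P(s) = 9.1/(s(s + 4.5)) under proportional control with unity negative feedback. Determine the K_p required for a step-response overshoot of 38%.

From %OS = 100·exp(−πζ/√(1−ζ²)) = 38%, ζ = −ln(0.38)/√(π²+ln²(0.38)) = 0.2943.
Characteristic equation s² + 4.5s + 9.1K_p = 0 gives ζ = 4.5/(2√(9.1K_p)).
Setting ζ = 0.2943: √(9.1K_p) = 4.5/(2·0.2943) = 7.644, so K_p = 58.43/9.1 = 6.42.

K_p = 6.42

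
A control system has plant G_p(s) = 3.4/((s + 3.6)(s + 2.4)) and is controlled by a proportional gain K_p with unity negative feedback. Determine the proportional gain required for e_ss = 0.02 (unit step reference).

For a type-0 loop with proportional control, e_ss = 1/(1 + K_p·G_p(0)).
G_p(0) = 0.3935. Require 1/(1 + K_p·0.3935) = 0.02, so 1 + 0.3935·K_p = 50.
K_p = (50 − 1)/0.3935 = 125.

K_p = 125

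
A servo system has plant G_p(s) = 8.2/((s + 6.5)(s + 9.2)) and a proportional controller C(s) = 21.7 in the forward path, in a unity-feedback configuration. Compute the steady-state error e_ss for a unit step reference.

The loop is type 0. Static position error constant K_pos = C(0)·G_p(0) = 21.7·0.1371 = 2.976.
Steady-state error to a unit step: e_ss = 1/(1+K_pos) = 1/3.976 = 0.252.

0.252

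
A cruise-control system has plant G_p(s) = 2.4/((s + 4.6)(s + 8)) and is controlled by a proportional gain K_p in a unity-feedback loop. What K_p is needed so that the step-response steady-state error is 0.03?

K_p = 496

For a type-0 loop with proportional control, e_ss = 1/(1 + K_p·G_p(0)).
G_p(0) = 0.06522. Require 1/(1 + K_p·0.06522) = 0.03, so 1 + 0.06522·K_p = 33.33.
K_p = (33.33 − 1)/0.06522 = 496.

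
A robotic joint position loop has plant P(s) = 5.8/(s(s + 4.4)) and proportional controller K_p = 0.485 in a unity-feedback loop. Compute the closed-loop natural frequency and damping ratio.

With unity feedback the closed-loop characteristic equation is s² + 4.4s + 0.485·5.8 = s² + 4.4s + 2.813 = 0.
So ω_n² = 2.813 ⇒ ω_n = 1.677 rad/s, and ζ = 4.4/(2ω_n) = 1.31.

ω_n = 1.68 rad/s, ζ = 1.31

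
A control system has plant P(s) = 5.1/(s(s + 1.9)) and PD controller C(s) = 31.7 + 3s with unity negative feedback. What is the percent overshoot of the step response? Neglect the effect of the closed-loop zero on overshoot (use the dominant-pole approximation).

5.59%

Forward path: (31.7 + 3s)·5.1/(s(s+1.9)). The closed-loop characteristic equation is s² + (1.9 + 5.1·3)s + 5.1·31.7 = 0.
That is s² + 17.2s + 161.7 = 0, so ω_n = 12.71 rad/s and ζ = 17.2/(2·12.71) = 0.6764.
%OS = 100·exp(−πζ/√(1−ζ²)) = 5.59%.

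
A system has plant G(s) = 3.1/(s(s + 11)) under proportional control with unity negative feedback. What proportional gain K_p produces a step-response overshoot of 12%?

From %OS = 100·exp(−πζ/√(1−ζ²)) = 12%, ζ = −ln(0.12)/√(π²+ln²(0.12)) = 0.5594.
Characteristic equation s² + 11s + 3.1K_p = 0 gives ζ = 11/(2√(3.1K_p)).
Setting ζ = 0.5594: √(3.1K_p) = 11/(2·0.5594) = 9.832, so K_p = 96.66/3.1 = 31.2.

K_p = 31.2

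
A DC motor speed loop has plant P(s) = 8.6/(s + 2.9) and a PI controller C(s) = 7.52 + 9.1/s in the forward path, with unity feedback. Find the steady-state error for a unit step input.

The open loop C(s)P(s) has a pole at the origin (type 1), so the static position error constant is infinite and e_ss = 1/(1+∞) = 0.

0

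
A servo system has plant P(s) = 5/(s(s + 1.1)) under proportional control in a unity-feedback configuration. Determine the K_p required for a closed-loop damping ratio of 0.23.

Closed-loop characteristic equation: s² + 1.1s + K_p·5 = 0.
So ω_n = √(5K_p) and 2ζω_n = 1.1, giving ζ = 1.1/(2√(5K_p)).
Setting ζ = 0.23: √(5K_p) = 1.1/(2·0.23) = 2.391, so K_p = 5.718/5 = 1.14.

K_p = 1.14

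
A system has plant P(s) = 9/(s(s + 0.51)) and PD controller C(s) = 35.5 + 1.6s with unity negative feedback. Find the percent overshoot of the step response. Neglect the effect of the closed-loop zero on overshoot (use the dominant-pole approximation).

Forward path: (35.5 + 1.6s)·9/(s(s+0.51)). The closed-loop characteristic equation is s² + (0.51 + 9·1.6)s + 9·35.5 = 0.
That is s² + 14.91s + 319.5 = 0, so ω_n = 17.87 rad/s and ζ = 14.91/(2·17.87) = 0.4171.
%OS = 100·exp(−πζ/√(1−ζ²)) = 23.7%.

23.7%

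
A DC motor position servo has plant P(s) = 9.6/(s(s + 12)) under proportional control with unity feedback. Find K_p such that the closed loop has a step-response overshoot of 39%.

From %OS = 100·exp(−πζ/√(1−ζ²)) = 39%, ζ = −ln(0.39)/√(π²+ln²(0.39)) = 0.2871.
Characteristic equation s² + 12s + 9.6K_p = 0 gives ζ = 12/(2√(9.6K_p)).
Setting ζ = 0.2871: √(9.6K_p) = 12/(2·0.2871) = 20.9, so K_p = 436.7/9.6 = 45.5.

K_p = 45.5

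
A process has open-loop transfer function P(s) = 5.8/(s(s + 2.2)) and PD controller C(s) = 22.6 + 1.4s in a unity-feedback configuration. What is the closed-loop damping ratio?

Forward path: (22.6 + 1.4s)·5.8/(s(s+2.2)). The closed-loop characteristic equation is s² + (2.2 + 5.8·1.4)s + 5.8·22.6 = 0.
That is s² + 10.32s + 131.1 = 0, so ω_n = 11.45 rad/s and ζ = 10.32/(2·11.45) = 0.4507.

ζ = 0.451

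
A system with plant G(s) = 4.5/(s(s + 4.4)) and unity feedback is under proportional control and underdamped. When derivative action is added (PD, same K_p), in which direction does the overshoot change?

With PD the characteristic equation becomes s² + (a + K·K_d)s + K·K_p = 0; the damping term grows, ζ rises, overshoot falls.

decrease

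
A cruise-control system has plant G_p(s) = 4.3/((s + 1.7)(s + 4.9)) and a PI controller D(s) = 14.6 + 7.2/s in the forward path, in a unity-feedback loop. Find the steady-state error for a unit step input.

0

The open loop D(s)G_p(s) has a pole at the origin (type 1), so the static position error constant is infinite and e_ss = 1/(1+∞) = 0.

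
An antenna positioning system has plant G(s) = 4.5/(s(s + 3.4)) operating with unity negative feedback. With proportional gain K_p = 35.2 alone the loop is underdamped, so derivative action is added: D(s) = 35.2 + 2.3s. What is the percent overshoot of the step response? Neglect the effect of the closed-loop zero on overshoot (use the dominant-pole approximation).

12.9%

Forward path: (35.2 + 2.3s)·4.5/(s(s+3.4)). The closed-loop characteristic equation is s² + (3.4 + 4.5·2.3)s + 4.5·35.2 = 0.
That is s² + 13.75s + 158.4 = 0, so ω_n = 12.59 rad/s and ζ = 13.75/(2·12.59) = 0.5463.
%OS = 100·exp(−πζ/√(1−ζ²)) = 12.9%.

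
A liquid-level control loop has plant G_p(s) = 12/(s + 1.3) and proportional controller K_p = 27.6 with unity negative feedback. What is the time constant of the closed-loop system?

τ = 0.00301 s

Closed-loop transfer function: T(s) = K_p·G_p(s)/(1 + K_p·G_p(s)) = 331.2/(s + 1.3 + 331.2) = 331.2/(s + 332.5).
Time constant τ = 1/332.5 = 0.00301 s.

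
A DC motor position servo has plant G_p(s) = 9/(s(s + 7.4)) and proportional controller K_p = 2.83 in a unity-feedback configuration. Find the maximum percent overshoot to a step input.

3.38%

Closed-loop characteristic equation: s² + 7.4s + 25.47 = 0, so ω_n = 5.047 rad/s and ζ = 7.4/(2·5.047) = 0.7331.
%OS = 100·exp(−πζ/√(1−ζ²)) = 100·exp(−π·0.7331/√0.4625) = 3.38%.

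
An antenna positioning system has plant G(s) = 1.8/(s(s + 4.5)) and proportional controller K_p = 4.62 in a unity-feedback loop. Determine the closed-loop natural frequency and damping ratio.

ω_n = 2.88 rad/s, ζ = 0.78

With unity feedback the closed-loop characteristic equation is s² + 4.5s + 4.62·1.8 = s² + 4.5s + 8.316 = 0.
Matching s² + 2ζω_n s + ω_n²: ω_n = √8.316 = 2.884 rad/s and 2ζω_n = 4.5, so ζ = 4.5/(2·2.884) = 0.78.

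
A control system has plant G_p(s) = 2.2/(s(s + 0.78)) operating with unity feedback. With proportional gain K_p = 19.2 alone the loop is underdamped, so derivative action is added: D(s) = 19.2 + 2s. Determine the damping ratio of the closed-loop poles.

ζ = 0.399

Forward path: (19.2 + 2s)·2.2/(s(s+0.78)). The closed-loop characteristic equation is s² + (0.78 + 2.2·2)s + 2.2·19.2 = 0.
That is s² + 5.18s + 42.24 = 0, so ω_n = 6.499 rad/s and ζ = 5.18/(2·6.499) = 0.3985.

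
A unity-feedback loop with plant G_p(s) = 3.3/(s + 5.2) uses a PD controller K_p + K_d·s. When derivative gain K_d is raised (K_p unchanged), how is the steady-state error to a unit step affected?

unchanged

K_d affects only the transient (the s-coefficient); the DC loop gain, and hence e_ss, depends only on K_p.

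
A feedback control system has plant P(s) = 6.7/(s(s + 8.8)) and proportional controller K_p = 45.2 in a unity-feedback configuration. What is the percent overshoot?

44%

The closed-loop denominator s² + 8.8s + 302.8 gives ω_n = √302.8 = 17.4 and ζ = 8.8/(2ω_n) = 0.2528.
%OS = 100·exp(−πζ/√(1−ζ²)) = 100·exp(−π·0.2528/√0.9361) = 44%.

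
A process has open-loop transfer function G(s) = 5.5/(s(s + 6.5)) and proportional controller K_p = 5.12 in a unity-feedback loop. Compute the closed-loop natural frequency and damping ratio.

The closed-loop denominator is s(s+6.5) + 5.12·5.5 = s² + 6.5s + 28.16.
So ω_n² = 28.16 ⇒ ω_n = 5.307 rad/s, and ζ = 6.5/(2ω_n) = 0.612.

ω_n = 5.31 rad/s, ζ = 0.612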